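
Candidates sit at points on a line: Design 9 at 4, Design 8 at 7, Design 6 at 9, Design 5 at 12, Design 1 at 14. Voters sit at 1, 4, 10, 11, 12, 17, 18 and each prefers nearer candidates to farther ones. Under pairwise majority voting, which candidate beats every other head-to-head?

With single-peaked preferences on a line, the Condorcet winner is the candidate closest to the median voter.
The median voter (position 11) is closest to Design 5 at 12.
Check: Design 5 vs Design 1 — voters closer to Design 5: 5 of 7.

Design 5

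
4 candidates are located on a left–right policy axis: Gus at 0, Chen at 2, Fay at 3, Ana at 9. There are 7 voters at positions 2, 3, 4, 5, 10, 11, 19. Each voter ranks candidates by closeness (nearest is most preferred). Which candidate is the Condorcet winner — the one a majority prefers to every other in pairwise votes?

With single-peaked preferences on a line, the Condorcet winner is the candidate closest to the median voter.
The median voter (position 5) is closest to Fay at 3.
Check: Fay vs Chen — voters closer to Fay: 6 of 7.

Fay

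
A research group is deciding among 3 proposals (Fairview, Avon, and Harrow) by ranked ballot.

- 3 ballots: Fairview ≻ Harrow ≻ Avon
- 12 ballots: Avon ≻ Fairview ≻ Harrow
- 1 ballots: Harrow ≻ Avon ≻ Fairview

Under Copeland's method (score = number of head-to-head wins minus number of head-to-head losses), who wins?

Avon

Pairwise results:
  Fairview vs Avon: Avon wins 13–3.
  Fairview vs Harrow: Fairview wins 15–1.
  Avon vs Harrow: Avon wins 12–4.
Copeland scores (wins − losses):
  Fairview: 1 − 1 = 0
  Avon: 2 − 0 = 2
  Harrow: 0 − 2 = -2
Avon has the best Copeland score.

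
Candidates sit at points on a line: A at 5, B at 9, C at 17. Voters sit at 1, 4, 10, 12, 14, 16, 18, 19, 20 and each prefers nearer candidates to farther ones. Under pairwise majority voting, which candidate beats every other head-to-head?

C

With single-peaked preferences on a line, the Condorcet winner is the candidate closest to the median voter.
The median voter (position 14) is closest to C at 17.
Check: C vs A — voters closer to C: 6 of 9.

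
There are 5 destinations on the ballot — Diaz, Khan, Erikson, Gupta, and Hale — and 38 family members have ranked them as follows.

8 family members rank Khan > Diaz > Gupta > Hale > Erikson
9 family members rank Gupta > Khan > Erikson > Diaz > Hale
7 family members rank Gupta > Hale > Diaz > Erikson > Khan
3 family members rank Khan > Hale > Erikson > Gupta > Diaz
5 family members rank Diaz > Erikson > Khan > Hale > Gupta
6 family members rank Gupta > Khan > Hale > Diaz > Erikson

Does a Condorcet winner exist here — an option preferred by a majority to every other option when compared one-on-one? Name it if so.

Head-to-head results (38 voters total):
Diaz vs Khan: Khan wins 26–12.
Diaz vs Erikson: Diaz wins 26–12.
Diaz vs Gupta: Gupta wins 25–13.
Diaz vs Hale: Diaz wins 22–16.
Khan vs Erikson: Khan wins 26–12.
Khan vs Gupta: Gupta wins 22–16.
Khan vs Hale: Khan wins 31–7.
Erikson vs Gupta: Gupta wins 30–8.
Erikson vs Hale: Hale wins 24–14.
Gupta vs Hale: Gupta wins 30–8.
Gupta beats each rival — Diaz (25–13), Khan (22–16), Erikson (30–8), Hale (30–8) — so Gupta is the Condorcet winner.

Gupta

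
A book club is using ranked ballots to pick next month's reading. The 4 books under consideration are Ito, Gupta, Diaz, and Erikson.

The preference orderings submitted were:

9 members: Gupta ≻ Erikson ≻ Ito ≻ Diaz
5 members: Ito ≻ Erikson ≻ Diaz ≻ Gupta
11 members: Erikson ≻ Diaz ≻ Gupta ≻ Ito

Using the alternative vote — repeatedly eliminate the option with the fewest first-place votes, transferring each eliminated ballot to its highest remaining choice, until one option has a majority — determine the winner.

Round 1: Erikson 11, Gupta 9, Ito 5, Diaz 0. Diaz has the fewest and is eliminated.
Round 2: Erikson 11, Gupta 9, Ito 5. Ito has the fewest and is eliminated.
Round 3: Erikson 16, Gupta 9. Erikson has a majority.

Erikson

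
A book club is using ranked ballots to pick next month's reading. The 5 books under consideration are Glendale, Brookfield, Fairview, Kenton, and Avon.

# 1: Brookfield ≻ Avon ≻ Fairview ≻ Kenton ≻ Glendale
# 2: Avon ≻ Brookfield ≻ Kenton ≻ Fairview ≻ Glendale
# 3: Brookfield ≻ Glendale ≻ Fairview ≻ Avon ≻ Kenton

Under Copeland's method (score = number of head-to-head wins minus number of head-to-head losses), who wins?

Pairwise results:
  Glendale vs Brookfield: Brookfield wins 3–0.
  Glendale vs Fairview: Fairview wins 2–1.
  Glendale vs Kenton: Kenton wins 2–1.
  Glendale vs Avon: Avon wins 2–1.
  Brookfield vs Fairview: Brookfield wins 3–0.
  Brookfield vs Kenton: Brookfield wins 3–0.
  Brookfield vs Avon: Brookfield wins 2–1.
  Fairview vs Kenton: Fairview wins 2–1.
  Fairview vs Avon: Avon wins 2–1.
  Kenton vs Avon: Avon wins 3–0.
Copeland scores (wins − losses):
  Glendale: 0 − 4 = -4
  Brookfield: 4 − 0 = 4
  Fairview: 2 − 2 = 0
  Kenton: 1 − 3 = -2
  Avon: 3 − 1 = 2
Brookfield has the best Copeland score.

Brookfield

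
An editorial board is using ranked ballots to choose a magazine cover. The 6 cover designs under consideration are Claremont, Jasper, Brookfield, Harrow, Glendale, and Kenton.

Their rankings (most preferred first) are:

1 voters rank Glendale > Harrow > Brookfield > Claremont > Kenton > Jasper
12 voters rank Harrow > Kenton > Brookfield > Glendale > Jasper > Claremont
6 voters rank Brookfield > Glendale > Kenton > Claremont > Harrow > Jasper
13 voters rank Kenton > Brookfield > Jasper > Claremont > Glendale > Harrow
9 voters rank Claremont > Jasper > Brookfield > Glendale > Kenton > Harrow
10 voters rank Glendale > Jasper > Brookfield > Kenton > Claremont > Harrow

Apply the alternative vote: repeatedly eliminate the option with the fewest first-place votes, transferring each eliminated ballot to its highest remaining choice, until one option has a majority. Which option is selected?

Glendale

Round 1: Kenton 13, Harrow 12, Glendale 11, Claremont 9, Brookfield 6, Jasper 0. Jasper has the fewest and is eliminated.
Round 2: Kenton 13, Harrow 12, Glendale 11, Claremont 9, Brookfield 6. Brookfield has the fewest and is eliminated.
Round 3: Glendale 17, Kenton 13, Harrow 12, Claremont 9. Claremont has the fewest and is eliminated.
Round 4: Glendale 26, Kenton 13, Harrow 12. Glendale has a majority.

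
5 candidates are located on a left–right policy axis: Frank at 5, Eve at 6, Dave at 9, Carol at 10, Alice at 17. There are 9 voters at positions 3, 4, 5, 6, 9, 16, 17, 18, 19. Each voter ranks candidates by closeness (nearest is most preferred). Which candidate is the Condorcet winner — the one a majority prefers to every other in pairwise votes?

Dave

With single-peaked preferences on a line, the Condorcet winner is the candidate closest to the median voter.
The median voter (position 9) is closest to Dave at 9.
Check: Dave vs Carol — voters closer to Dave: 5 of 9.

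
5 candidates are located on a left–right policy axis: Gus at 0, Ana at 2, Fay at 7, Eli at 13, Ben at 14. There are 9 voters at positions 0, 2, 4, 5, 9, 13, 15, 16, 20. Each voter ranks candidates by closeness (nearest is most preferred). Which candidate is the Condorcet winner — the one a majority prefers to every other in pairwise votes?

With single-peaked preferences on a line, the Condorcet winner is the candidate closest to the median voter.
The median voter (position 9) is closest to Fay at 7.
Check: Fay vs Eli — voters closer to Fay: 5 of 9.

Fay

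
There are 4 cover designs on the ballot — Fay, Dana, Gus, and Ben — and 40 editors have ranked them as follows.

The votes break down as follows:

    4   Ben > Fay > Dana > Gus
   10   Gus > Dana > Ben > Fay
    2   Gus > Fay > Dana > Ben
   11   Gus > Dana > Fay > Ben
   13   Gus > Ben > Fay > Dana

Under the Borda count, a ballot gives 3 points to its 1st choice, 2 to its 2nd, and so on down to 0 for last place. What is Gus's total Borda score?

Borda scores:
  Fay: 4·2 + 10·0 + 2·2 + 11·1 + 13·1 = 36
  Dana: 4·1 + 10·2 + 2·1 + 11·2 + 13·0 = 48
  Gus: 4·0 + 10·3 + 2·3 + 11·3 + 13·3 = 108
  Ben: 4·3 + 10·1 + 2·0 + 11·0 + 13·2 = 48

108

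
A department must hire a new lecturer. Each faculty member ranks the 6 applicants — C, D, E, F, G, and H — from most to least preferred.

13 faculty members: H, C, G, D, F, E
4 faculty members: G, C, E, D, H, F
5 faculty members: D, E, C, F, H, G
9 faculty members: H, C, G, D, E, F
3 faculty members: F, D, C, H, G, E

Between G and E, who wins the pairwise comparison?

Ballots ranking G above E: 13+4+9+3 = 29.
Ballots ranking E above G: 5.
G wins the head-to-head, 29–5.

G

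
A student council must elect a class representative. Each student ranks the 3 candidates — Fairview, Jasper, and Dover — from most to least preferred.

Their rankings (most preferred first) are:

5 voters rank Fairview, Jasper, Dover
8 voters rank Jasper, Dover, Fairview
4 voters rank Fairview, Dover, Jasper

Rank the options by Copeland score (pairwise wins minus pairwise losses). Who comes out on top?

Pairwise results:
  Fairview vs Jasper: Fairview wins 9–8.
  Fairview vs Dover: Fairview wins 9–8.
  Jasper vs Dover: Jasper wins 13–4.
Copeland scores (wins − losses):
  Fairview: 2 − 0 = 2
  Jasper: 1 − 1 = 0
  Dover: 0 − 2 = -2
Fairview has the best Copeland score.

Fairview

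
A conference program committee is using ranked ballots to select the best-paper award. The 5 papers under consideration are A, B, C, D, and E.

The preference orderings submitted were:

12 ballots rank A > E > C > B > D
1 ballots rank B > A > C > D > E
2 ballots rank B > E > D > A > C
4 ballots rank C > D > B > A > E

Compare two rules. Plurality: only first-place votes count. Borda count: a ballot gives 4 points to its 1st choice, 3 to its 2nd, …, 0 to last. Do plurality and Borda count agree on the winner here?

Plurality first-place counts: A 12, B 3, C 4, D 0, E 0 → A.
Borda totals: A 57, B 32, C 42, D 17, E 42 → A.
The two rules agree on A.

Yes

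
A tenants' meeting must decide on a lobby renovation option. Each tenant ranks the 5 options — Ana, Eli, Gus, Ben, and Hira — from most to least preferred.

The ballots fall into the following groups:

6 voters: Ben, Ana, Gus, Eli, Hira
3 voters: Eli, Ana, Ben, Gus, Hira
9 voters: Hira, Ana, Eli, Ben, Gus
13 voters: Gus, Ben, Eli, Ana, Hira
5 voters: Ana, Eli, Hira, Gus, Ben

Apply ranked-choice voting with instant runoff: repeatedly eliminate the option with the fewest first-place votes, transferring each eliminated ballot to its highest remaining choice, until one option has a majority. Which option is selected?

Round 1: Gus 13, Hira 9, Ben 6, Ana 5, Eli 3. Eli has the fewest and is eliminated.
Round 2: Gus 13, Hira 9, Ana 8, Ben 6. Ben has the fewest and is eliminated.
Round 3: Ana 14, Gus 13, Hira 9. Hira has the fewest and is eliminated.
Round 4: Ana 23, Gus 13. Ana has a majority.

Ana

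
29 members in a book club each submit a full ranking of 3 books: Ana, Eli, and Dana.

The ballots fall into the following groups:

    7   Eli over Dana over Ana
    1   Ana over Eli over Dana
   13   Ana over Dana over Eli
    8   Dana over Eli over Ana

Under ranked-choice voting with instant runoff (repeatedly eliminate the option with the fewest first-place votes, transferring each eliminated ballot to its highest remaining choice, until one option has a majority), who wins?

Round 1: Ana 14, Dana 8, Eli 7. Eli has the fewest and is eliminated.
Round 2: Dana 15, Ana 14. Dana has a majority.

Dana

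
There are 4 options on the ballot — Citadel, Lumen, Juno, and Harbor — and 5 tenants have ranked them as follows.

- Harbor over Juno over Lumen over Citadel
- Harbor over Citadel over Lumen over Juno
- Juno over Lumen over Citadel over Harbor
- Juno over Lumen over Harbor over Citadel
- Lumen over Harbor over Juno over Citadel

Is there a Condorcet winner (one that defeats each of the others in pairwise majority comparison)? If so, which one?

None — there is no Condorcet winner

Head-to-head results (5 voters total):
Citadel vs Lumen: Lumen wins 4–1.
Citadel vs Juno: Juno wins 4–1.
Citadel vs Harbor: Harbor wins 4–1.
Lumen vs Juno: Juno wins 3–2.
Lumen vs Harbor: Lumen wins 3–2.
Juno vs Harbor: Harbor wins 3–2.
No candidate beats all others: Lumen beats Harbor beats Juno beats Lumen, a majority cycle.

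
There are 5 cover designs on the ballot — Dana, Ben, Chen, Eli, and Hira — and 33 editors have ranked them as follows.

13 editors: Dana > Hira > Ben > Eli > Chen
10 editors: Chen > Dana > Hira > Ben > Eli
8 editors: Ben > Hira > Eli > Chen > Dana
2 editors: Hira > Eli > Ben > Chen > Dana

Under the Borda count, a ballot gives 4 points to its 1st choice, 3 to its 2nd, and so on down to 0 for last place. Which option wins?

Hira

Borda scores:
  Dana: 13·4 + 10·3 + 8·0 + 2·0 = 82
  Ben: 13·2 + 10·1 + 8·4 + 2·2 = 72
  Chen: 13·0 + 10·4 + 8·1 + 2·1 = 50
  Eli: 13·1 + 10·0 + 8·2 + 2·3 = 35
  Hira: 13·3 + 10·2 + 8·3 + 2·4 = 91
Hira has the highest total.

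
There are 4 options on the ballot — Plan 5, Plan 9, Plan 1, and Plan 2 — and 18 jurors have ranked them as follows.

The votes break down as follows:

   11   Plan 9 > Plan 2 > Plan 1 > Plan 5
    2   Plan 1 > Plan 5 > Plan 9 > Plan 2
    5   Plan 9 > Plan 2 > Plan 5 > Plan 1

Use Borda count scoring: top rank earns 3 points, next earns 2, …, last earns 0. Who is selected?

Borda scores:
  Plan 5: 11·0 + 2·2 + 5·1 = 9
  Plan 9: 11·3 + 2·1 + 5·3 = 50
  Plan 1: 11·1 + 2·3 + 5·0 = 17
  Plan 2: 11·2 + 2·0 + 5·2 = 32
Plan 9 has the highest total.

Plan 9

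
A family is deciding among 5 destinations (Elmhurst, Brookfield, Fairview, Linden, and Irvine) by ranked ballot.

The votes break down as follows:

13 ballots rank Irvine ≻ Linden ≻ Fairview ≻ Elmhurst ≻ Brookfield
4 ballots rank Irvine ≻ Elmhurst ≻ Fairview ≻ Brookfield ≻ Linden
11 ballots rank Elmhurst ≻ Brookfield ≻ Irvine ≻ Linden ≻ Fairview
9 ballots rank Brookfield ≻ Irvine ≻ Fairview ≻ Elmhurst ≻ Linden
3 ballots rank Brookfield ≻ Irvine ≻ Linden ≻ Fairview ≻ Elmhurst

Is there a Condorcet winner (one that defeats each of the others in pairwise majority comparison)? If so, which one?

None — there is no Condorcet winner

Head-to-head results (40 voters total):
Elmhurst vs Brookfield: Elmhurst wins 28–12.
Elmhurst vs Fairview: Fairview wins 25–15.
Elmhurst vs Linden: Elmhurst wins 24–16.
Elmhurst vs Irvine: Irvine wins 29–11.
Brookfield vs Fairview: Brookfield wins 23–17.
Brookfield vs Linden: Brookfield wins 27–13.
Brookfield vs Irvine: Brookfield wins 23–17.
Fairview vs Linden: Linden wins 27–13.
Fairview vs Irvine: Irvine wins 40–0.
Linden vs Irvine: Irvine wins 40–0.
No candidate beats all others: Elmhurst beats Brookfield beats Fairview beats Elmhurst, a majority cycle.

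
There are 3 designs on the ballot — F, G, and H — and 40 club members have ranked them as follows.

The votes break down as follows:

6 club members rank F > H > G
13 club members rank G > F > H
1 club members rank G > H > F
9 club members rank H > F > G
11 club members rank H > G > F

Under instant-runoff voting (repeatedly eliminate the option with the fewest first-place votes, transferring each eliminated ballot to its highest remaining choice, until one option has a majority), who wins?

H

Round 1: H 20, G 14, F 6. F has the fewest and is eliminated.
Round 2: H 26, G 14. H has a majority.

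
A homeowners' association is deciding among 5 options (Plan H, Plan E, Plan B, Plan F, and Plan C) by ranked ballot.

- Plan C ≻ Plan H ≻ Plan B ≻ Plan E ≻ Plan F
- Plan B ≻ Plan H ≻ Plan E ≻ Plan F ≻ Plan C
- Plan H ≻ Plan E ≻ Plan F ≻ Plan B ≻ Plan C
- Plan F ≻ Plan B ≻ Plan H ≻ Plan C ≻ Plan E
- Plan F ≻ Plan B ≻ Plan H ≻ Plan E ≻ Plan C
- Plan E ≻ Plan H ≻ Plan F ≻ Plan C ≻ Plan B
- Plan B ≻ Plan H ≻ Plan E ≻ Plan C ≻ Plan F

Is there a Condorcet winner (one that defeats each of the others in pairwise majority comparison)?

No

Head-to-head results (7 voters total):
Plan H vs Plan E: Plan H wins 6–1.
Plan H vs Plan B: Plan B wins 4–3.
Plan H vs Plan F: Plan H wins 5–2.
Plan H vs Plan C: Plan H wins 6–1.
Plan E vs Plan B: Plan B wins 5–2.
Plan E vs Plan F: Plan E wins 5–2.
Plan E vs Plan C: Plan E wins 5–2.
Plan B vs Plan F: Plan F wins 4–3.
Plan B vs Plan C: Plan B wins 5–2.
Plan F vs Plan C: Plan F wins 5–2.
No candidate beats all others: Plan H beats Plan F beats Plan B beats Plan H, a majority cycle.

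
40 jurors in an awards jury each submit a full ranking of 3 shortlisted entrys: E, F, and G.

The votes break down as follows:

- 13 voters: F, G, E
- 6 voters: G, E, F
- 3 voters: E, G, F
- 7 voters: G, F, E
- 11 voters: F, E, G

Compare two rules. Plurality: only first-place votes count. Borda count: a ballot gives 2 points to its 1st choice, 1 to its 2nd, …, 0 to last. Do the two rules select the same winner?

Plurality first-place counts: E 3, F 24, G 13 → F.
Borda totals: E 23, F 55, G 42 → F.
The two rules agree on F.

Yes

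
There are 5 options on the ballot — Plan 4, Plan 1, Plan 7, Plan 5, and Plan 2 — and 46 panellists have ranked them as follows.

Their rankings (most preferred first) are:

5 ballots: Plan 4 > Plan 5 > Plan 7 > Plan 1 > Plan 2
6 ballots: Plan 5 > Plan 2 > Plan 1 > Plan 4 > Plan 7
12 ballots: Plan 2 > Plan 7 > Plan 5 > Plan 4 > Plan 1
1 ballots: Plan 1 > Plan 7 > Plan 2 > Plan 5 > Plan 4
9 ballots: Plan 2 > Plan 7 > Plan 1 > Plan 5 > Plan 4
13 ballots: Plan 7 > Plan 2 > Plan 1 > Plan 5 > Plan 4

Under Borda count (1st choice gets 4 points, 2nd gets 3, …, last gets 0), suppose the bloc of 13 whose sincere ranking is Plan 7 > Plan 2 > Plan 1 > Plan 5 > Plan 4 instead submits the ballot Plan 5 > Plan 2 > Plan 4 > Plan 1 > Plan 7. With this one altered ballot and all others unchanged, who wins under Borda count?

Plan 2

Borda totals with the altered ballot: Plan 4 64, Plan 1 52, Plan 7 76, Plan 5 125, Plan 2 143.
The winner is unchanged: still Plan 2.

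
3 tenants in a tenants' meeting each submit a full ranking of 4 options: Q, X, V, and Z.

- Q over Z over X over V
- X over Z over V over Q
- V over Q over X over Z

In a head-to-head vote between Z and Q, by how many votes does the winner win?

Ballots ranking Z above Q: 1.
Ballots ranking Q above Z: 2.
Q wins 2–1, a margin of 1.

1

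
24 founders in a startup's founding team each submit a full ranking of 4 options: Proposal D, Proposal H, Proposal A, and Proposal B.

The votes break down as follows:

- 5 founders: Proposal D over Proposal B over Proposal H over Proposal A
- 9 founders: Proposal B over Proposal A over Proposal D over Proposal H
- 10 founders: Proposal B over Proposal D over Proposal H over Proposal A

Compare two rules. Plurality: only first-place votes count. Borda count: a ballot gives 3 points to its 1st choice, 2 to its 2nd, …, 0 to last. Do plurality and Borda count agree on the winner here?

Yes

Plurality first-place counts: Proposal D 5, Proposal H 0, Proposal A 0, Proposal B 19 → Proposal B.
Borda totals: Proposal D 44, Proposal H 15, Proposal A 18, Proposal B 67 → Proposal B.
The two rules agree on Proposal B.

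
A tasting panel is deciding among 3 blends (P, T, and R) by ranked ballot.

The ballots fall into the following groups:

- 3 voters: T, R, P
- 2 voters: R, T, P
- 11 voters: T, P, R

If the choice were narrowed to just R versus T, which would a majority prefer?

T

Ballots ranking R above T: 2.
Ballots ranking T above R: 3+11 = 14.
T wins the head-to-head, 14–2.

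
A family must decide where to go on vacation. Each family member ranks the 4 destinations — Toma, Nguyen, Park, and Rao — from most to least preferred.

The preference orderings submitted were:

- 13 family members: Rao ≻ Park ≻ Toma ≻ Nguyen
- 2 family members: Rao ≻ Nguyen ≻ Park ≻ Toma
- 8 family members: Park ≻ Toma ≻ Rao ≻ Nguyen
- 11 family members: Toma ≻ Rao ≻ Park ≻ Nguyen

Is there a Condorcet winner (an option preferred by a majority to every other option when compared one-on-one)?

No

Head-to-head results (34 voters total):
Toma vs Nguyen: Toma wins 32–2.
Toma vs Park: Park wins 23–11.
Toma vs Rao: Toma wins 19–15.
Nguyen vs Park: Park wins 32–2.
Nguyen vs Rao: Rao wins 34–0.
Park vs Rao: Rao wins 26–8.
No candidate beats all others: Toma beats Rao beats Park beats Toma, a majority cycle.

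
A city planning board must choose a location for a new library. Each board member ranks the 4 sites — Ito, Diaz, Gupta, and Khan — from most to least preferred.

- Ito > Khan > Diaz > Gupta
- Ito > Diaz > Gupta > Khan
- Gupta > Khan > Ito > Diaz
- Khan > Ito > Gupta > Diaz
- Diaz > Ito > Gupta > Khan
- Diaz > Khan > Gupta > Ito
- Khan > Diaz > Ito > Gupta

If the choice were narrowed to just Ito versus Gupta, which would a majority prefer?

Ito

Ballots ranking Ito above Gupta: 5.
Ballots ranking Gupta above Ito: 2.
Ito wins the head-to-head, 5–2.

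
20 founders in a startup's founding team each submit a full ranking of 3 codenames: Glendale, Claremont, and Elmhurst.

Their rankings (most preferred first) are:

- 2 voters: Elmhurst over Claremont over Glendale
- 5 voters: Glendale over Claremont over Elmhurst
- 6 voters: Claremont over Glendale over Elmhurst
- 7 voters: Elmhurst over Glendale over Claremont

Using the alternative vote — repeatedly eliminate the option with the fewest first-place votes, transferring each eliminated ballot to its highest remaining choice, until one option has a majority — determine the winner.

Round 1: Elmhurst 9, Claremont 6, Glendale 5. Glendale has the fewest and is eliminated.
Round 2: Claremont 11, Elmhurst 9. Claremont has a majority.

Claremont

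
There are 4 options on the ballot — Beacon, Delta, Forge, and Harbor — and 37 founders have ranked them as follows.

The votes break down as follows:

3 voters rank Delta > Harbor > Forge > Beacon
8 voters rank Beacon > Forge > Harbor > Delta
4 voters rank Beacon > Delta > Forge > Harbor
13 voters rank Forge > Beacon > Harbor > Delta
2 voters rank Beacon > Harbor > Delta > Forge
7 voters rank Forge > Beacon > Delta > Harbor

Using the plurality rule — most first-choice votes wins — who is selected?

First-place vote totals:
  Beacon: 14
  Delta: 3
  Forge: 20
  Harbor: 0
Forge has the most first-place votes.

Forge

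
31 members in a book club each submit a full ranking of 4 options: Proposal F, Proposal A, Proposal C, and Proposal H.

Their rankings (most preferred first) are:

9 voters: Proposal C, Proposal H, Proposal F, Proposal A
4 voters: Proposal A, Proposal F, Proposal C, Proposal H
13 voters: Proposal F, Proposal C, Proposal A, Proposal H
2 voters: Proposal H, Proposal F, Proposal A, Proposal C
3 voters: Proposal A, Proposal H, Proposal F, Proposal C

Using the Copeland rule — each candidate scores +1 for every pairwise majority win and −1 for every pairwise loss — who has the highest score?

Proposal F

Pairwise results:
  Proposal F vs Proposal A: Proposal F wins 24–7.
  Proposal F vs Proposal C: Proposal F wins 22–9.
  Proposal F vs Proposal H: Proposal F wins 17–14.
  Proposal A vs Proposal C: Proposal C wins 22–9.
  Proposal A vs Proposal H: Proposal A wins 20–11.
  Proposal C vs Proposal H: Proposal C wins 26–5.
Copeland scores (wins − losses):
  Proposal F: 3 − 0 = 3
  Proposal A: 1 − 2 = -1
  Proposal C: 2 − 1 = 1
  Proposal H: 0 − 3 = -3
Proposal F has the best Copeland score.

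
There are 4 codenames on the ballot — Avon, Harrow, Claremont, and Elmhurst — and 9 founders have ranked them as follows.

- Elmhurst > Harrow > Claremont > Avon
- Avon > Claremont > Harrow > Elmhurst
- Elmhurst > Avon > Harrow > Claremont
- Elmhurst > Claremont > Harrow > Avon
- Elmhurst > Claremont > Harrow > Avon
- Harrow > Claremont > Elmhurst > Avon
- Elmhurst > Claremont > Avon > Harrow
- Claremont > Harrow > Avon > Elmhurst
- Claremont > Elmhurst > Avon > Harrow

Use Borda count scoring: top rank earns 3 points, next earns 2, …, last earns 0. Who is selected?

Borda scores:
  Avon: 0 + 3 + 2 + 0 + 0 + 0 + 1 + 1 + 1 = 8
  Harrow: 2 + 1 + 1 + 1 + 1 + 3 + 0 + 2 + 0 = 11
  Claremont: 1 + 2 + 0 + 2 + 2 + 2 + 2 + 3 + 3 = 17
  Elmhurst: 3 + 0 + 3 + 3 + 3 + 1 + 3 + 0 + 2 = 18
Elmhurst has the highest total.

Elmhurst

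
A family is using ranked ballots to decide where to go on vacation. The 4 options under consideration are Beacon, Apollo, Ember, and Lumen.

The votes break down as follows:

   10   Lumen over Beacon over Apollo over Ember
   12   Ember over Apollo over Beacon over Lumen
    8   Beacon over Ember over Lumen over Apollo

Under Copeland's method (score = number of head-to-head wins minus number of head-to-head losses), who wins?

Beacon

Pairwise results:
  Beacon vs Apollo: Beacon wins 18–12.
  Beacon vs Ember: Beacon wins 18–12.
  Beacon vs Lumen: Beacon wins 20–10.
  Apollo vs Ember: Ember wins 20–10.
  Apollo vs Lumen: Lumen wins 18–12.
  Ember vs Lumen: Ember wins 20–10.
Copeland scores (wins − losses):
  Beacon: 3 − 0 = 3
  Apollo: 0 − 3 = -3
  Ember: 2 − 1 = 1
  Lumen: 1 − 2 = -1
Beacon has the best Copeland score.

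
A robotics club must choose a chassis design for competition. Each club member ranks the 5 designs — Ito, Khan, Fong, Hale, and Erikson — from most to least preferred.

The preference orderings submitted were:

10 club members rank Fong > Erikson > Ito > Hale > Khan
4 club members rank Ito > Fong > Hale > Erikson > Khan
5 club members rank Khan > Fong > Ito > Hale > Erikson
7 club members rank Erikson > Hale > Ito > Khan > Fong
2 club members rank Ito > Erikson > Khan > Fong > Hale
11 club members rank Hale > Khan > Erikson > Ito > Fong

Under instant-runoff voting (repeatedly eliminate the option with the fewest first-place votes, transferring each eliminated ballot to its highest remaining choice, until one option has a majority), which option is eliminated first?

Khan

Round 1: Hale 11, Fong 10, Erikson 7, Ito 6, Khan 5. Khan has the fewest and is eliminated.
Round 2: Fong 15, Hale 11, Erikson 7, Ito 6. Ito has the fewest and is eliminated.
Round 3: Fong 19, Hale 11, Erikson 9. Erikson has the fewest and is eliminated.
Round 4: Fong 21, Hale 18. Fong has a majority.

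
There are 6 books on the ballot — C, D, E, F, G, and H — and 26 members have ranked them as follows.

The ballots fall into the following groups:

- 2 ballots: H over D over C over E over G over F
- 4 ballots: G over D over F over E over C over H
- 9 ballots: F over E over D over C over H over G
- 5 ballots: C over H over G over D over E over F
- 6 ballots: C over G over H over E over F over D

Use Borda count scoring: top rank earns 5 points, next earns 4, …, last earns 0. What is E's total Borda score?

65

Borda scores:
  C: 2·3 + 4·1 + 9·2 + 5·5 + 6·5 = 83
  D: 2·4 + 4·4 + 9·3 + 5·2 + 6·0 = 61
  E: 2·2 + 4·2 + 9·4 + 5·1 + 6·2 = 65
  F: 2·0 + 4·3 + 9·5 + 5·0 + 6·1 = 63
  G: 2·1 + 4·5 + 9·0 + 5·3 + 6·4 = 61
  H: 2·5 + 4·0 + 9·1 + 5·4 + 6·3 = 57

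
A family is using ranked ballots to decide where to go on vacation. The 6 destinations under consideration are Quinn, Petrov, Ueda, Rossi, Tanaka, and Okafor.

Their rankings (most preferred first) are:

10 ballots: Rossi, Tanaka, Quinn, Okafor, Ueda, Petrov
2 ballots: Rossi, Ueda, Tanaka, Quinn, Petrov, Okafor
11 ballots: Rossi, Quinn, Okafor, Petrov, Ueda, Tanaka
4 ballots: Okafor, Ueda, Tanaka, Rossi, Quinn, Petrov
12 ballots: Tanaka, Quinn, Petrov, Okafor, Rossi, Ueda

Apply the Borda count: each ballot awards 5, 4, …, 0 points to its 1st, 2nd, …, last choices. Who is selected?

Borda scores:
  Quinn: 10·3 + 2·2 + 11·4 + 4·1 + 12·4 = 130
  Petrov: 10·0 + 2·1 + 11·2 + 4·0 + 12·3 = 60
  Ueda: 10·1 + 2·4 + 11·1 + 4·4 + 12·0 = 45
  Rossi: 10·5 + 2·5 + 11·5 + 4·2 + 12·1 = 135
  Tanaka: 10·4 + 2·3 + 11·0 + 4·3 + 12·5 = 118
  Okafor: 10·2 + 2·0 + 11·3 + 4·5 + 12·2 = 97
Rossi has the highest total.

Rossi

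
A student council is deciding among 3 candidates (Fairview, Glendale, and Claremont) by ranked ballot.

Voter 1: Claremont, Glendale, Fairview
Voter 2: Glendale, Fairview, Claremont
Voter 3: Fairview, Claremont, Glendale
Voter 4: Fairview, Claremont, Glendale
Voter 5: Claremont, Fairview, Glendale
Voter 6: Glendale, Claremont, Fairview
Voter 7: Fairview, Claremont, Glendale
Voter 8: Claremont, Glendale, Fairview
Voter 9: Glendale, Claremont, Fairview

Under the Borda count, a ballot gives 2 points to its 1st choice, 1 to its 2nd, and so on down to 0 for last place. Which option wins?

Claremont

Borda scores:
  Fairview: 0 + 1 + 2 + 2 + 1 + 0 + 2 + 0 + 0 = 8
  Glendale: 1 + 2 + 0 + 0 + 0 + 2 + 0 + 1 + 2 = 8
  Claremont: 2 + 0 + 1 + 1 + 2 + 1 + 1 + 2 + 1 = 11
Claremont has the highest total.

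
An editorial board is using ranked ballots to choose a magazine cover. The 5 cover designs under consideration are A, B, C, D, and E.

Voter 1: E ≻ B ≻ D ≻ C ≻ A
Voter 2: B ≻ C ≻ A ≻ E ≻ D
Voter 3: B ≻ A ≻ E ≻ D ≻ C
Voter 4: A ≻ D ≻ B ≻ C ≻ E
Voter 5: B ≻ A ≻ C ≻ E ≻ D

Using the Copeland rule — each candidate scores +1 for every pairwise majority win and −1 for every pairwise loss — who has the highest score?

Pairwise results:
  A vs B: B wins 4–1.
  A vs C: A wins 3–2.
  A vs D: A wins 4–1.
  A vs E: A wins 4–1.
  B vs C: B wins 5–0.
  B vs D: B wins 4–1.
  B vs E: B wins 4–1.
  C vs D: D wins 3–2.
  C vs E: C wins 3–2.
  D vs E: E wins 4–1.
Copeland scores (wins − losses):
  A: 3 − 1 = 2
  B: 4 − 0 = 4
  C: 1 − 3 = -2
  D: 1 − 3 = -2
  E: 1 − 3 = -2
B has the best Copeland score.

B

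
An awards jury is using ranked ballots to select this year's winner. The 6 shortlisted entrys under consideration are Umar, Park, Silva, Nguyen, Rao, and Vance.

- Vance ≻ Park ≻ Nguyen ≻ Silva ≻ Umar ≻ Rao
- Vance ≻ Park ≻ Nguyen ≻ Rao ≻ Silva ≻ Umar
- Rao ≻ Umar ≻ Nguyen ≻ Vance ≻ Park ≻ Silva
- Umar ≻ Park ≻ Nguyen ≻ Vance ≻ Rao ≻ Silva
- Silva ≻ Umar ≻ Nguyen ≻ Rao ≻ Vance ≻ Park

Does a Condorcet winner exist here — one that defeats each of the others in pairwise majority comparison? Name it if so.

There is no Condorcet winner

Head-to-head results (5 voters total):
Umar vs Park: Umar wins 3–2.
Umar vs Silva: Silva wins 3–2.
Umar vs Nguyen: Umar wins 3–2.
Umar vs Rao: Umar wins 3–2.
Umar vs Vance: Umar wins 3–2.
Park vs Silva: Park wins 4–1.
Park vs Nguyen: Park wins 3–2.
Park vs Rao: Park wins 3–2.
Park vs Vance: Vance wins 4–1.
Silva vs Nguyen: Nguyen wins 4–1.
Silva vs Rao: Rao wins 3–2.
Silva vs Vance: Vance wins 4–1.
Nguyen vs Rao: Nguyen wins 4–1.
Nguyen vs Vance: Nguyen wins 3–2.
Rao vs Vance: Vance wins 3–2.
No candidate beats all others: Umar beats Park beats Silva beats Umar, a majority cycle.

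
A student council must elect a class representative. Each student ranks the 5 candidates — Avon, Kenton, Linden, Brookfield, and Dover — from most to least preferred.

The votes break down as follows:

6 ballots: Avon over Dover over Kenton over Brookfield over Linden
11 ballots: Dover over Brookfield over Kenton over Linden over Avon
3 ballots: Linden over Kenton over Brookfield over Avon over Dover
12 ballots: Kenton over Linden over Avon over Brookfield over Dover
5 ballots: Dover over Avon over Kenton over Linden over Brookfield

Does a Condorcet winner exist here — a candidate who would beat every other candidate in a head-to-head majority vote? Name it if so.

Head-to-head results (37 voters total):
Avon vs Kenton: Kenton wins 26–11.
Avon vs Linden: Linden wins 26–11.
Avon vs Brookfield: Avon wins 23–14.
Avon vs Dover: Avon wins 21–16.
Kenton vs Linden: Kenton wins 34–3.
Kenton vs Brookfield: Kenton wins 26–11.
Kenton vs Dover: Dover wins 22–15.
Linden vs Brookfield: Linden wins 20–17.
Linden vs Dover: Dover wins 22–15.
Brookfield vs Dover: Dover wins 22–15.
No candidate beats all others: Avon beats Dover beats Kenton beats Avon, a majority cycle.

There is no Condorcet winner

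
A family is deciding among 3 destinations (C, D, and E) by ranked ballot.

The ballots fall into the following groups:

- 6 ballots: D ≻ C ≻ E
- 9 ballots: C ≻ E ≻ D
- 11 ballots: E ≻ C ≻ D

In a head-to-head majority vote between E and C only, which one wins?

C

Ballots ranking E above C: 11.
Ballots ranking C above E: 6+9 = 15.
C wins the head-to-head, 15–11.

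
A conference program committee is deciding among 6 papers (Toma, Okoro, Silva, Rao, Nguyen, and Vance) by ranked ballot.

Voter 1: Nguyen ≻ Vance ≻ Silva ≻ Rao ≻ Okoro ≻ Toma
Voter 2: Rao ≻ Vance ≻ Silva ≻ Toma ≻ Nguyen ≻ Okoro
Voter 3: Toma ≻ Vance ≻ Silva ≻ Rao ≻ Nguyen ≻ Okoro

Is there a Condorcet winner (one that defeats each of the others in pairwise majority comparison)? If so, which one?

Head-to-head results (3 voters total):
Toma vs Okoro: Toma wins 2–1.
Toma vs Silva: Silva wins 2–1.
Toma vs Rao: Rao wins 2–1.
Toma vs Nguyen: Toma wins 2–1.
Toma vs Vance: Vance wins 2–1.
Okoro vs Silva: Silva wins 3–0.
Okoro vs Rao: Rao wins 3–0.
Okoro vs Nguyen: Nguyen wins 3–0.
Okoro vs Vance: Vance wins 3–0.
Silva vs Rao: Silva wins 2–1.
Silva vs Nguyen: Silva wins 2–1.
Silva vs Vance: Vance wins 3–0.
Rao vs Nguyen: Rao wins 2–1.
Rao vs Vance: Vance wins 2–1.
Nguyen vs Vance: Vance wins 2–1.
Vance beats each rival — Toma (2–1), Okoro (3–0), Silva (3–0), Rao (2–1), Nguyen (2–1) — so Vance is the Condorcet winner.

Vance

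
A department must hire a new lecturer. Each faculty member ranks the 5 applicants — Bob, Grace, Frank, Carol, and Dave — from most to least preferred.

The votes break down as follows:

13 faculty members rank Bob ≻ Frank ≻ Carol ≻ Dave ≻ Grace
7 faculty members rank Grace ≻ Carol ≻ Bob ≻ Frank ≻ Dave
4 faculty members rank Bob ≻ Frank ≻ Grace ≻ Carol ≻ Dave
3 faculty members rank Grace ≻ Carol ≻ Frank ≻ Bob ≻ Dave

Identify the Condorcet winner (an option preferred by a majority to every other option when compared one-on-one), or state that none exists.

Head-to-head results (27 voters total):
Bob vs Grace: Bob wins 17–10.
Bob vs Frank: Bob wins 24–3.
Bob vs Carol: Bob wins 17–10.
Bob vs Dave: Bob wins 27–0.
Grace vs Frank: Frank wins 17–10.
Grace vs Carol: Grace wins 14–13.
Grace vs Dave: Grace wins 14–13.
Frank vs Carol: Frank wins 17–10.
Frank vs Dave: Frank wins 27–0.
Carol vs Dave: Carol wins 27–0.
Bob beats each rival — Grace (17–10), Frank (24–3), Carol (17–10), Dave (27–0) — so Bob is the Condorcet winner.

Bob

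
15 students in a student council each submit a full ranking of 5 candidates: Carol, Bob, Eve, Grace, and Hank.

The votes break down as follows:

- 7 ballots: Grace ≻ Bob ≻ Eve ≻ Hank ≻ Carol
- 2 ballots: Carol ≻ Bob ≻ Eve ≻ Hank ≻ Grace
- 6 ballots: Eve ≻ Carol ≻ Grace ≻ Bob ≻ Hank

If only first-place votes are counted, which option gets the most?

First-place vote totals:
  Carol: 2
  Bob: 0
  Eve: 6
  Grace: 7
  Hank: 0
Grace has the most first-place votes.

Grace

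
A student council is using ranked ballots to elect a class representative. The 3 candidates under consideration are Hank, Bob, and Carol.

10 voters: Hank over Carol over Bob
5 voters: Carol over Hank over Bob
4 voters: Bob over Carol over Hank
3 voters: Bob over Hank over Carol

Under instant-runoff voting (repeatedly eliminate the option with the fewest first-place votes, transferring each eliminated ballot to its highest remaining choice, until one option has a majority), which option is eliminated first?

Round 1: Hank 10, Bob 7, Carol 5. Carol has the fewest and is eliminated.
Round 2: Hank 15, Bob 7. Hank has a majority.

Carol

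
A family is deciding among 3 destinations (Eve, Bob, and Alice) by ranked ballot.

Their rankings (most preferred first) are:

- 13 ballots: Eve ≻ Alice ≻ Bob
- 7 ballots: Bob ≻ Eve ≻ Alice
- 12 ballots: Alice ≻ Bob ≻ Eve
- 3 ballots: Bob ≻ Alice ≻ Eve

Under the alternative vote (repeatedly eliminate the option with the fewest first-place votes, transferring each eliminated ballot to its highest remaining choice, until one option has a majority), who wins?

Eve

Round 1: Eve 13, Alice 12, Bob 10. Bob has the fewest and is eliminated.
Round 2: Eve 20, Alice 15. Eve has a majority.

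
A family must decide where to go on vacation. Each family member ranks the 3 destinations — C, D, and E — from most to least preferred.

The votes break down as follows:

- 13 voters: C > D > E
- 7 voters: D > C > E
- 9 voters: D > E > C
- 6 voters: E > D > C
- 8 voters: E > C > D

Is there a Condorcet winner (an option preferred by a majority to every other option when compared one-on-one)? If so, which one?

Head-to-head results (43 voters total):
C vs D: D wins 22–21.
C vs E: E wins 23–20.
D vs E: D wins 29–14.
D beats each rival — C (22–21), E (29–14) — so D is the Condorcet winner.

D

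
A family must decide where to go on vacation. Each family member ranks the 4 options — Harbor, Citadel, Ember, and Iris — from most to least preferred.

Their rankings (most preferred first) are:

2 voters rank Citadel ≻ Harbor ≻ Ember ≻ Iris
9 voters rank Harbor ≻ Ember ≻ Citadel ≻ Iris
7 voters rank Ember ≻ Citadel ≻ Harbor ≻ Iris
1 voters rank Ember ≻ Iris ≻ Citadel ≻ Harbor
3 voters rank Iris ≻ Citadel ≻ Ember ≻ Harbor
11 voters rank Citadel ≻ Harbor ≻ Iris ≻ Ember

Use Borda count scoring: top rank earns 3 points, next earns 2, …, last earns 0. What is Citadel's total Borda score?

Borda scores:
  Harbor: 2·2 + 9·3 + 7·1 + 0 + 3·0 + 11·2 = 60
  Citadel: 2·3 + 9·1 + 7·2 + 1 + 3·2 + 11·3 = 69
  Ember: 2·1 + 9·2 + 7·3 + 3 + 3·1 + 11·0 = 47
  Iris: 2·0 + 9·0 + 7·0 + 2 + 3·3 + 11·1 = 22

69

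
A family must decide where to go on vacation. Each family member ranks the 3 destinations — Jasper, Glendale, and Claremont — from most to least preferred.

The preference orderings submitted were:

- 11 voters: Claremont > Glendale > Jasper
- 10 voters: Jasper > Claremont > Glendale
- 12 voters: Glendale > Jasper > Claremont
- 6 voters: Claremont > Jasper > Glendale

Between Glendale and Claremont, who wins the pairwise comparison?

Ballots ranking Glendale above Claremont: 12.
Ballots ranking Claremont above Glendale: 11+10+6 = 27.
Claremont wins the head-to-head, 27–12.

Claremont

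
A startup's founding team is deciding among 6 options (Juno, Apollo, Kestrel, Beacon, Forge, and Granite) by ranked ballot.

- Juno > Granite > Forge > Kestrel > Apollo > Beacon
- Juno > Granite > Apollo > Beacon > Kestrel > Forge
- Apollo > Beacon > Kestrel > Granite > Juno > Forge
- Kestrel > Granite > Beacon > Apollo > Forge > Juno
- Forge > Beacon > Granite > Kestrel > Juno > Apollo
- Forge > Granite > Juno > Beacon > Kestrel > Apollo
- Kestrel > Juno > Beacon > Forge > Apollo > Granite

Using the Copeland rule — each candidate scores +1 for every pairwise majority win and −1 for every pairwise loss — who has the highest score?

Pairwise results:
  Juno vs Apollo: Juno wins 5–2.
  Juno vs Kestrel: Kestrel wins 4–3.
  Juno vs Beacon: Juno wins 4–3.
  Juno vs Forge: Juno wins 4–3.
  Juno vs Granite: Granite wins 4–3.
  Apollo vs Kestrel: Kestrel wins 5–2.
  Apollo vs Beacon: Beacon wins 4–3.
  Apollo vs Forge: Forge wins 4–3.
  Apollo vs Granite: Granite wins 5–2.
  Kestrel vs Beacon: Beacon wins 4–3.
  Kestrel vs Forge: Kestrel wins 4–3.
  Kestrel vs Granite: Granite wins 4–3.
  Beacon vs Forge: Beacon wins 4–3.
  Beacon vs Granite: Granite wins 4–3.
  Forge vs Granite: Granite wins 4–3.
Copeland scores (wins − losses):
  Juno: 3 − 2 = 1
  Apollo: 0 − 5 = -5
  Kestrel: 3 − 2 = 1
  Beacon: 3 − 2 = 1
  Forge: 1 − 4 = -3
  Granite: 5 − 0 = 5
Granite has the best Copeland score.

Granite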